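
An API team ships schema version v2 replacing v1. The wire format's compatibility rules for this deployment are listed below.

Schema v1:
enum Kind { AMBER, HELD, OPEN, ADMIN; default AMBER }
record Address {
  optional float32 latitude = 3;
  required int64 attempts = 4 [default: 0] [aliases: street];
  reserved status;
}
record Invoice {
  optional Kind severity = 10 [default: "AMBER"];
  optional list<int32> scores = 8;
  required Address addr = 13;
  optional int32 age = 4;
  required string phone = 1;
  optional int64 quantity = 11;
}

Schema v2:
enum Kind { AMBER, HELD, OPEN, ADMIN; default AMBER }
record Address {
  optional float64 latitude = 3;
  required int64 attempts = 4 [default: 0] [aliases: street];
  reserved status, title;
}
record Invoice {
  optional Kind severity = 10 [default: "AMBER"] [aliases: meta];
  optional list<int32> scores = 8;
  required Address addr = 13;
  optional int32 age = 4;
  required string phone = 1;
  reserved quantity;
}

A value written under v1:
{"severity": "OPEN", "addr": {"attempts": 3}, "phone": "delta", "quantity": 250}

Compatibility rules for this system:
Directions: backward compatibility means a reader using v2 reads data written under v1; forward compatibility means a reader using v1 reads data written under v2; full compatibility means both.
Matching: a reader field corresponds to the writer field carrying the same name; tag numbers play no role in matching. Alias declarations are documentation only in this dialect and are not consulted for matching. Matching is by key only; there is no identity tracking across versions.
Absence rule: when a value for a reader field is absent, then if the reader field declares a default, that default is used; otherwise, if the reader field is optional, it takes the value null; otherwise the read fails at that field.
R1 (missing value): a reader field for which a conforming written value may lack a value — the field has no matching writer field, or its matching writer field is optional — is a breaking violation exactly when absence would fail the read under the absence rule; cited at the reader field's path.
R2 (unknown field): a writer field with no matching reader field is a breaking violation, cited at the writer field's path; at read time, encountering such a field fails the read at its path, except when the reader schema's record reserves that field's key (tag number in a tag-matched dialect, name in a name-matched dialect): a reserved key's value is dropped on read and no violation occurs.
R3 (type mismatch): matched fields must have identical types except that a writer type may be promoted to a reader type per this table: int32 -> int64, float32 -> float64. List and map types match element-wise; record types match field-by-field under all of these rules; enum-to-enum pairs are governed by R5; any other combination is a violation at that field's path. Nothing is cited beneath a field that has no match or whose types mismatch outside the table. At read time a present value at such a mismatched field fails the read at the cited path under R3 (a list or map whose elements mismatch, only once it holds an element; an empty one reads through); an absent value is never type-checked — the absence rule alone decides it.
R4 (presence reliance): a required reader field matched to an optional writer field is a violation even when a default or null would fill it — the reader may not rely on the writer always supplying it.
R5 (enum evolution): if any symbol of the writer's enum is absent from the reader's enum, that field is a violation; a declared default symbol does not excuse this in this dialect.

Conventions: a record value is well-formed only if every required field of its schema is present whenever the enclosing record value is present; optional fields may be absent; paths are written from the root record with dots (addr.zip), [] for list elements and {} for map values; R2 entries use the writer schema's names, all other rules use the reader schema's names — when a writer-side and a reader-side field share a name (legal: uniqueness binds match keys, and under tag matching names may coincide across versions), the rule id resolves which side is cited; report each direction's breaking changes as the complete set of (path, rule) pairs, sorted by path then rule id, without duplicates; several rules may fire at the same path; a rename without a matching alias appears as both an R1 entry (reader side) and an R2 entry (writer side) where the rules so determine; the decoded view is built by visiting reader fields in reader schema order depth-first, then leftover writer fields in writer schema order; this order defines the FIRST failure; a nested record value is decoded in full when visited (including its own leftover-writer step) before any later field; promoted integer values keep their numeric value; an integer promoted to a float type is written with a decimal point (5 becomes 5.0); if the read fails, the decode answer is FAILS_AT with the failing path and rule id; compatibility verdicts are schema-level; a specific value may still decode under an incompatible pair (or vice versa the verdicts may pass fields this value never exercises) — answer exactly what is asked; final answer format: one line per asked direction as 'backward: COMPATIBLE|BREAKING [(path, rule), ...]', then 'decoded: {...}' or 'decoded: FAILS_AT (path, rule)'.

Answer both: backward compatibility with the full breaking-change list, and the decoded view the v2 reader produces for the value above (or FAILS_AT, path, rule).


arrows below run writer -> reader for Invoice
backward on Invoice — v2 reading data written by v1:
  Kind -> Kind, writer optional: severity aligns to severity
  list<int32> -> list<int32>, writer optional: scores aligns to scores
  Address -> Address, writer required: addr aligns to addr
  int32 -> int32, writer optional: age aligns to age
  string -> string, writer required: phone aligns to phone
  writer field quantity has no reader counterpart
  float32 -> float64, writer optional: addr.latitude aligns to addr.latitude
  int64 -> int64, writer required: addr.attempts aligns to addr.attempts
  => no violations; backward on Invoice: COMPATIBLE
migrating the Invoice value to v2:
  severity := "OPEN"
  scores := null (missing; optional => null)
  addr.latitude := null (missing; optional => null)
  addr.attempts := 3
  age := null (missing; optional => null)
  phone := "delta"
  writer quantity: reserved -> dropped
  => decoded: {"severity": "OPEN", "scores": null, "addr": {"latitude": null, "attempts": 3}, "age": null, "phone": "delta"}
diffs on Invoice not affecting the asked answer:
  field latitude in record Address: type float32 changed to float64 -> fires only in the forward direction of Invoice, which is not asked here

backward: COMPATIBLE []; decoded: {"severity": "OPEN", "scores": null, "addr": {"latitude": null, "attempts": 3}, "age": null, "phone": "delta"}


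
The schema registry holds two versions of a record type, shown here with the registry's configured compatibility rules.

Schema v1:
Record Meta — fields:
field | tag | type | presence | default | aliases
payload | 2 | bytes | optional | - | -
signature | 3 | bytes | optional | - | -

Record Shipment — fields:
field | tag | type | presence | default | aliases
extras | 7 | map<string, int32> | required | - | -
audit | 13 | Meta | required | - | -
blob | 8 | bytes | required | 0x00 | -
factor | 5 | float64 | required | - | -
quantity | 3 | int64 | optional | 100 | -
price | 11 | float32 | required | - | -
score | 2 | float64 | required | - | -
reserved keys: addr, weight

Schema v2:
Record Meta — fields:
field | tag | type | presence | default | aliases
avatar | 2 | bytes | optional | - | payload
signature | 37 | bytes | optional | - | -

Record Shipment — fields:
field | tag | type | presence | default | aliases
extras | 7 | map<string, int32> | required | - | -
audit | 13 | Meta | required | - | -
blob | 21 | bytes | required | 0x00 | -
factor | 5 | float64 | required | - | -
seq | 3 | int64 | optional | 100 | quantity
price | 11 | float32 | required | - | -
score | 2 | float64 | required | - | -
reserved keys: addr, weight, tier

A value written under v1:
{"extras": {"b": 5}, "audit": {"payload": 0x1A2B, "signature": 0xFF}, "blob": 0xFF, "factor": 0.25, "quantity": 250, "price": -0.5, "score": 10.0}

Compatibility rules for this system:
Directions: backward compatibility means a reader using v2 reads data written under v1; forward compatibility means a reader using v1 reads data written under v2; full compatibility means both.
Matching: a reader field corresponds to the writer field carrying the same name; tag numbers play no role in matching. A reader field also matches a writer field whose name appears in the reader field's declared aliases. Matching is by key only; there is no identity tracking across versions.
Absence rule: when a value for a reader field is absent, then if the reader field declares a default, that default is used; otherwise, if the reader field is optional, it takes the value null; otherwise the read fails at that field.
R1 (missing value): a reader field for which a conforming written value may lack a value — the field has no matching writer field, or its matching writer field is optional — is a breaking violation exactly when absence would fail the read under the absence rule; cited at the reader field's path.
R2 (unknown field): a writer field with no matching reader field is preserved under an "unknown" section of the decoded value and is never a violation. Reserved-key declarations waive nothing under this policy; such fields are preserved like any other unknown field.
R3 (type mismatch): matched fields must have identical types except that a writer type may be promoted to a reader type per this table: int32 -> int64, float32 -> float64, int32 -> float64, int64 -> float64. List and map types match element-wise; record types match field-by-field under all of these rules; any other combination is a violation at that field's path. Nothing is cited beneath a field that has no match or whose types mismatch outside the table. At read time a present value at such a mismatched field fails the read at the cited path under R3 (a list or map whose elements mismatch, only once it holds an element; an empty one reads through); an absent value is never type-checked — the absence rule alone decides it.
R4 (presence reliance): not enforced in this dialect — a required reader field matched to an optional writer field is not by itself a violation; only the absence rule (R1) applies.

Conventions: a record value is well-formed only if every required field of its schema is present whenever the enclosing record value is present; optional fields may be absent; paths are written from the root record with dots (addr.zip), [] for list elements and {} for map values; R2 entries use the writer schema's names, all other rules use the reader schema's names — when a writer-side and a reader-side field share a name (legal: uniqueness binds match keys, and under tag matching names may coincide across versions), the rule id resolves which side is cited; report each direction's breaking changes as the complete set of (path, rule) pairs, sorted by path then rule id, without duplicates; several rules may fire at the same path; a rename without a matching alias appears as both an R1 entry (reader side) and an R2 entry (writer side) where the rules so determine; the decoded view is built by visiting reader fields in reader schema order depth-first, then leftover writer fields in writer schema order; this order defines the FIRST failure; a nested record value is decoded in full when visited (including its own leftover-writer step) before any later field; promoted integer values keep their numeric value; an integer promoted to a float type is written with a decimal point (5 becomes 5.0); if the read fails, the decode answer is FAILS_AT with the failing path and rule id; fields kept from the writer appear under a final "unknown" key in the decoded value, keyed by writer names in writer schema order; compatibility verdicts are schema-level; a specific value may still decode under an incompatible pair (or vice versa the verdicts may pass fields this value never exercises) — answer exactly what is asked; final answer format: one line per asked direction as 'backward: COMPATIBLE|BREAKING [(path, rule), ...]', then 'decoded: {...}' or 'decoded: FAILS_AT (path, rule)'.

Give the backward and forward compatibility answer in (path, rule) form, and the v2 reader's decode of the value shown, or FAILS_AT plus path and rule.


backward: COMPATIBLE []; forward: COMPATIBLE []; decoded: {"extras": {"b": 5}, "audit": {"avatar": 0x1A2B, "signature": 0xFF}, "blob": 0xFF, "factor": 0.25, "seq": 250, "price": -0.5, "score": 10.0}

arrows below run writer -> reader for Shipment
backward analysis of Shipment with v2 as reader and v1 as writer:
  writer required, map<string, int32> -> map<string, int32>: reader extras maps from writer extras
  writer required, Meta -> Meta: reader audit maps from writer audit
  writer required, bytes -> bytes: reader blob maps from writer blob
  writer required, float64 -> float64: reader factor maps from writer factor
  writer optional, int64 -> int64: reader seq maps from writer quantity
  writer required, float32 -> float32: reader price maps from writer price
  writer required, float64 -> float64: reader score maps from writer score
  writer optional, bytes -> bytes: reader audit.avatar maps from writer audit.payload
  writer optional, bytes -> bytes: reader audit.signature maps from writer audit.signature
  nothing fires on Shipment: backward is COMPATIBLE
forward analysis of Shipment with v1 as reader and v2 as writer:
  writer required, map<string, int32> -> map<string, int32>: reader extras maps from writer extras
  writer required, Meta -> Meta: reader audit maps from writer audit
  writer required, bytes -> bytes: reader blob maps from writer blob
  writer required, float64 -> float64: reader factor maps from writer factor
  quantity has no writer counterpart
  writer required, float32 -> float32: reader price maps from writer price
  writer required, float64 -> float64: reader score maps from writer score
  writer seq: unknown to reader
  audit.payload has no writer counterpart
  writer optional, bytes -> bytes: reader audit.signature maps from writer audit.signature
  writer audit.avatar: unknown to reader
  nothing fires on Shipment: forward is COMPATIBLE
decode (reader v2):
  extras := {"b": 5}
  audit.avatar := 0x1A2B (from writer payload)
  audit.signature := 0xFF
  blob := 0xFF
  factor := 0.25
  seq := 250 (from writer quantity)
  price := -0.5
  score := 10.0
  => decoded: {"extras": {"b": 5}, "audit": {"avatar": 0x1A2B, "signature": 0xFF}, "blob": 0xFF, "factor": 0.25, "seq": 250, "price": -0.5, "score": 10.0}


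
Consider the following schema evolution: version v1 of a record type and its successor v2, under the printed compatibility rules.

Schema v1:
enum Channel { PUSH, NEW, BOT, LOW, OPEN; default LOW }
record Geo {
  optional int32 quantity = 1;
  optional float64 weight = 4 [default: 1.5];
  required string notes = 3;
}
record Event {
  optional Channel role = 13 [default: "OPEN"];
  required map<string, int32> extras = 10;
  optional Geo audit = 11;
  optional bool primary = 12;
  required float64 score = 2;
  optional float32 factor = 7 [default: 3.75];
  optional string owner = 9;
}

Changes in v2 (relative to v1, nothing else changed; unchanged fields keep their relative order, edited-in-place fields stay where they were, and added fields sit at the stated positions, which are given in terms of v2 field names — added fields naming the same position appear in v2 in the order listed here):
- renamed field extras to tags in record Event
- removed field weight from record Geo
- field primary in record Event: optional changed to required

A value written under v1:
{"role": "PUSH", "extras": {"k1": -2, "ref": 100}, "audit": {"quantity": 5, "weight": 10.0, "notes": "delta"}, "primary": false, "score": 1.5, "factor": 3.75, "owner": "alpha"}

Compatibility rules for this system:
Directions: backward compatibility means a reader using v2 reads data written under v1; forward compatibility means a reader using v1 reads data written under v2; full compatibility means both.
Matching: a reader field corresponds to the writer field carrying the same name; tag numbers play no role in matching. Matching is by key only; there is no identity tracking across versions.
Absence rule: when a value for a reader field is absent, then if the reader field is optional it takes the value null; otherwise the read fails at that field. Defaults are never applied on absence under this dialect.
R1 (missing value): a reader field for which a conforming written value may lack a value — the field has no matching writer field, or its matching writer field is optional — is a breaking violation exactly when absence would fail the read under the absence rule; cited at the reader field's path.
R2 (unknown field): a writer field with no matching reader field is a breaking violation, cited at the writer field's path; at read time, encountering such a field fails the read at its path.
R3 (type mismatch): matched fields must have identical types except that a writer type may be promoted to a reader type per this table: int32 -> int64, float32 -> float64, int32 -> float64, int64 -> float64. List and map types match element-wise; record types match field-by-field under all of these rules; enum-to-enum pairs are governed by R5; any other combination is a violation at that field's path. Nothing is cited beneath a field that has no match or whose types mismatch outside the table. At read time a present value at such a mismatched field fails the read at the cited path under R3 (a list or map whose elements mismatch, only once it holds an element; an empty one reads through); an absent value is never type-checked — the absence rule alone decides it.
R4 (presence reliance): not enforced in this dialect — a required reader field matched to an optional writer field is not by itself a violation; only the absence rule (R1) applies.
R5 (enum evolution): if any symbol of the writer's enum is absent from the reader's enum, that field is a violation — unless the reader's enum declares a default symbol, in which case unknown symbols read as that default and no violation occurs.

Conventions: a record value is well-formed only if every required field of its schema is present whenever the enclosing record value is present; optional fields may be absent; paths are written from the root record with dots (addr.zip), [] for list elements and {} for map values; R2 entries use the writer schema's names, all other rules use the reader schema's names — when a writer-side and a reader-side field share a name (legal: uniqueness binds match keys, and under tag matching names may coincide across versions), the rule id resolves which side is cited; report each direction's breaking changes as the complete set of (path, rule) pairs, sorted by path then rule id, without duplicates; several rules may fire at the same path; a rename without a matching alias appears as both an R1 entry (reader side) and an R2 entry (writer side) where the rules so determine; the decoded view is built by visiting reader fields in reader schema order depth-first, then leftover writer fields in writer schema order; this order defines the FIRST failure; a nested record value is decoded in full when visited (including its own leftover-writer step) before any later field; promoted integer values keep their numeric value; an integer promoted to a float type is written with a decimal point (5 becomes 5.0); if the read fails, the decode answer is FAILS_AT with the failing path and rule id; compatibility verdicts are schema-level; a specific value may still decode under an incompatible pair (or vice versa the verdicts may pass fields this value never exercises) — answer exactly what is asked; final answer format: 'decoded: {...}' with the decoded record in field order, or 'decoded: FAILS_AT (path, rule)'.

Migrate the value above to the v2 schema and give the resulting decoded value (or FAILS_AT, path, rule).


in Event below, arrows point writer -> reader
migrating the Event value to v2:
  role := "PUSH"
  read fails at tags under R1 (no fill)
  => FAILS_AT (tags, R1)
ruling out the remaining Event differences:
  removed field weight from record Geo -> affects the rule determinations only; this particular Event value decodes identically
  field primary in record Event: optional changed to required -> affects the rule determinations only; this particular Event value decodes identically

decoded: FAILS_AT (tags, R1)


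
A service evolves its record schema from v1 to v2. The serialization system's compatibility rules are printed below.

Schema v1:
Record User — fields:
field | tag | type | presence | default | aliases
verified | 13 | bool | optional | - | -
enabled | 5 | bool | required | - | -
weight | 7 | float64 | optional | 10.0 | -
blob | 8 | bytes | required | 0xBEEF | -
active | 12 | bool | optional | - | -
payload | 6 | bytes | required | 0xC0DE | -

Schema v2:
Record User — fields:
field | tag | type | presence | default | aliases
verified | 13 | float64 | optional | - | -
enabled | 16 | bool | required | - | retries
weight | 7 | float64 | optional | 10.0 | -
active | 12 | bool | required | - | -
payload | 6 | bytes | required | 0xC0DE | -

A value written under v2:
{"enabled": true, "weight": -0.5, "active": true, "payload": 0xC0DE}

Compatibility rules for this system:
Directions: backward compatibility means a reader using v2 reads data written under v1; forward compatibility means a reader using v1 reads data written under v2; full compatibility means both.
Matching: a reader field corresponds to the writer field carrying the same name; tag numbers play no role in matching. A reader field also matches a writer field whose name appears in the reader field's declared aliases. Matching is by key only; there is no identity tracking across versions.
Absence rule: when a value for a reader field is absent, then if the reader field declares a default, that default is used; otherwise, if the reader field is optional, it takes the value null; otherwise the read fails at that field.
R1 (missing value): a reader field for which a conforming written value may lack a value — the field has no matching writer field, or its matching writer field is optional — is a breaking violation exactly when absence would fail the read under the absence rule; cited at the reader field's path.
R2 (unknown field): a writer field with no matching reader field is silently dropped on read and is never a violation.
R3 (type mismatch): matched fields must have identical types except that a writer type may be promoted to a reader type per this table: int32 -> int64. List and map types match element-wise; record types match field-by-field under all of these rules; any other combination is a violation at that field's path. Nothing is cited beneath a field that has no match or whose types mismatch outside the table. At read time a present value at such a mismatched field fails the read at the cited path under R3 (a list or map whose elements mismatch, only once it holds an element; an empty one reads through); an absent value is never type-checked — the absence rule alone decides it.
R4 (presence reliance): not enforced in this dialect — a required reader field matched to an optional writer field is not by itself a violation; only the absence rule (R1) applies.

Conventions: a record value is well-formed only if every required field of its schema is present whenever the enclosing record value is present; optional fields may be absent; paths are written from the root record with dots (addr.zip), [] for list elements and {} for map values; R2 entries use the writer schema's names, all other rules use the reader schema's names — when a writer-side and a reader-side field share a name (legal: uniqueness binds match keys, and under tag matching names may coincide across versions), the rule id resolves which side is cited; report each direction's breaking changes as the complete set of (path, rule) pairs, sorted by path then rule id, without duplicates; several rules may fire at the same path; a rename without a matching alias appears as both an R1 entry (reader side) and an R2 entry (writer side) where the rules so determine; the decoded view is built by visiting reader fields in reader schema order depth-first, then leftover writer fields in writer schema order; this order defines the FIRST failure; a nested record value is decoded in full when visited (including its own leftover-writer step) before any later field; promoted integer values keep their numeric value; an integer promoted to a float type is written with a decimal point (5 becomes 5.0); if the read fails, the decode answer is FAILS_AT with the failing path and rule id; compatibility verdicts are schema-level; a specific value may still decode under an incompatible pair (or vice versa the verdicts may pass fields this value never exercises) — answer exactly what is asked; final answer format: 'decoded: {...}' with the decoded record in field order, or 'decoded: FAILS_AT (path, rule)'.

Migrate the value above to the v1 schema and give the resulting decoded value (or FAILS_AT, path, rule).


each type pair in User: writer, then reader
decoding the User value with the v1 reader:
  verified := null (absent, optional -> null)
  enabled := true
  weight := -0.5
  blob := 0xBEEF (absent -> default)
  active := true
  payload := 0xC0DE
  => decoded: {"verified": null, "enabled": true, "weight": -0.5, "blob": 0xBEEF, "active": true, "payload": 0xC0DE}
remaining User differences; none change what is asked:
  field active in record User: optional changed to required -> matters for User compatibility verdicts, not for this value's decode
  removed field blob from record User -> triggers nothing under the printed rules; the User answer is the same either way
  field enabled in record User: tag 5 changed to 16 -> triggers nothing under the printed rules; the User answer is the same either way
  field verified in record User: type bool changed to float64 -> matters for User compatibility verdicts, not for this value's decode

decoded: {"verified": null, "enabled": true, "weight": -0.5, "blob": 0xBEEF, "active": true, "payload": 0xC0DE}


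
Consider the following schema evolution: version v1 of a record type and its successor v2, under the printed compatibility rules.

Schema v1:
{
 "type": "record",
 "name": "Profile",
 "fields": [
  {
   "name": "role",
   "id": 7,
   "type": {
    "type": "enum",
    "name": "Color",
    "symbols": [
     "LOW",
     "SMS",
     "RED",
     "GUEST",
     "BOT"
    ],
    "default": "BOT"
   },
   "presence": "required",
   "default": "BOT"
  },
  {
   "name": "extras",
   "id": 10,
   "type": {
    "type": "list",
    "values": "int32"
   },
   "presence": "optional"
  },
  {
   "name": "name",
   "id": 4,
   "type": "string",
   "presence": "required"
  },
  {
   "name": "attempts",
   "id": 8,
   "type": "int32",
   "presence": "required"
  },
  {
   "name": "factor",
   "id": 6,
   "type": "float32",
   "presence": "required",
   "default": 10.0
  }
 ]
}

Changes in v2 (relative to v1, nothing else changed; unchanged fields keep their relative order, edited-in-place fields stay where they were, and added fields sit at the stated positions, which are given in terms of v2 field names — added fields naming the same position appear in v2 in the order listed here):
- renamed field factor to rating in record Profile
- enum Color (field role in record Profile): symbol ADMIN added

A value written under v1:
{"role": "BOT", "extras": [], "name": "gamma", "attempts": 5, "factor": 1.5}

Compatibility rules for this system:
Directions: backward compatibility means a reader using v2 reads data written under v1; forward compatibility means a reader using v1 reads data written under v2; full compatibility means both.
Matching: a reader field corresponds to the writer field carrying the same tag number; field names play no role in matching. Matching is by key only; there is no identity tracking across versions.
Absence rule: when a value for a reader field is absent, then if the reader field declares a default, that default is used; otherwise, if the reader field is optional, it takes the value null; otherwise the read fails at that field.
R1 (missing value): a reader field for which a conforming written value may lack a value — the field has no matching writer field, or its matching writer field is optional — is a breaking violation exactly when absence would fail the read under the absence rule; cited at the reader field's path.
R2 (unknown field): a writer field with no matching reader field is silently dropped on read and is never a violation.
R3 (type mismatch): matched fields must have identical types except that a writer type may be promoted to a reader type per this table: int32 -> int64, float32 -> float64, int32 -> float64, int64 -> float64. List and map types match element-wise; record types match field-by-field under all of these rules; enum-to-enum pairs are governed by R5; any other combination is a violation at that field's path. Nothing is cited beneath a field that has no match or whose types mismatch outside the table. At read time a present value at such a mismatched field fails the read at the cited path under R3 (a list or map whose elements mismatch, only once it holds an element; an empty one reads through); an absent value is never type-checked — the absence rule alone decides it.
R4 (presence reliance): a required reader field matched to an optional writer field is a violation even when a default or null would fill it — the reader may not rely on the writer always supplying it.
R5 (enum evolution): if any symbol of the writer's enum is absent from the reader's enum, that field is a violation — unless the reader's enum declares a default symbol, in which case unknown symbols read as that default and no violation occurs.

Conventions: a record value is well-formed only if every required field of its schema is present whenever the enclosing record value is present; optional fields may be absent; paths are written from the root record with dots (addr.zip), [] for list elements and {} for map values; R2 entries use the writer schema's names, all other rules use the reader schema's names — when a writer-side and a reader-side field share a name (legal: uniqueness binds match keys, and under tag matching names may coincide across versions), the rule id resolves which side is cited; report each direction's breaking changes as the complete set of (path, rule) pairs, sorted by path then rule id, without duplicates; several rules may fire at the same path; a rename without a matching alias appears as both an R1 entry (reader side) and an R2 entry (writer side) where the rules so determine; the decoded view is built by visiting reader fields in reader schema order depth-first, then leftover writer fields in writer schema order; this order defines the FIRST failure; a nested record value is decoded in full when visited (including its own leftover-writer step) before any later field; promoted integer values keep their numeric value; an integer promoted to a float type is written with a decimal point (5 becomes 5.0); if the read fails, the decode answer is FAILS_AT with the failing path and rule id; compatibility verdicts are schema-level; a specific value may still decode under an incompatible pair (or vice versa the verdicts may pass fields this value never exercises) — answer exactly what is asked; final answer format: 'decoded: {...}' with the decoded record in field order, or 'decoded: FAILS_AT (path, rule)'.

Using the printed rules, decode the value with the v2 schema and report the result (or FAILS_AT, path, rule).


decoded: {"role": "BOT", "extras": [], "name": "gamma", "attempts": 5, "rating": 1.5}

the writer's type comes first in each Profile pair
decode walk for Profile under reader schema v2:
  role := "BOT"
  extras := []
  name := "gamma"
  attempts := 5
  rating := 1.5 (from writer factor)
  => decoded: {"role": "BOT", "extras": [], "name": "gamma", "attempts": 5, "rating": 1.5}
the rest of the Profile diff is inert for this question:
  enum Color (field role in record Profile): symbol ADMIN added -> triggers nothing under the printed rules; the Profile answer is the same either way


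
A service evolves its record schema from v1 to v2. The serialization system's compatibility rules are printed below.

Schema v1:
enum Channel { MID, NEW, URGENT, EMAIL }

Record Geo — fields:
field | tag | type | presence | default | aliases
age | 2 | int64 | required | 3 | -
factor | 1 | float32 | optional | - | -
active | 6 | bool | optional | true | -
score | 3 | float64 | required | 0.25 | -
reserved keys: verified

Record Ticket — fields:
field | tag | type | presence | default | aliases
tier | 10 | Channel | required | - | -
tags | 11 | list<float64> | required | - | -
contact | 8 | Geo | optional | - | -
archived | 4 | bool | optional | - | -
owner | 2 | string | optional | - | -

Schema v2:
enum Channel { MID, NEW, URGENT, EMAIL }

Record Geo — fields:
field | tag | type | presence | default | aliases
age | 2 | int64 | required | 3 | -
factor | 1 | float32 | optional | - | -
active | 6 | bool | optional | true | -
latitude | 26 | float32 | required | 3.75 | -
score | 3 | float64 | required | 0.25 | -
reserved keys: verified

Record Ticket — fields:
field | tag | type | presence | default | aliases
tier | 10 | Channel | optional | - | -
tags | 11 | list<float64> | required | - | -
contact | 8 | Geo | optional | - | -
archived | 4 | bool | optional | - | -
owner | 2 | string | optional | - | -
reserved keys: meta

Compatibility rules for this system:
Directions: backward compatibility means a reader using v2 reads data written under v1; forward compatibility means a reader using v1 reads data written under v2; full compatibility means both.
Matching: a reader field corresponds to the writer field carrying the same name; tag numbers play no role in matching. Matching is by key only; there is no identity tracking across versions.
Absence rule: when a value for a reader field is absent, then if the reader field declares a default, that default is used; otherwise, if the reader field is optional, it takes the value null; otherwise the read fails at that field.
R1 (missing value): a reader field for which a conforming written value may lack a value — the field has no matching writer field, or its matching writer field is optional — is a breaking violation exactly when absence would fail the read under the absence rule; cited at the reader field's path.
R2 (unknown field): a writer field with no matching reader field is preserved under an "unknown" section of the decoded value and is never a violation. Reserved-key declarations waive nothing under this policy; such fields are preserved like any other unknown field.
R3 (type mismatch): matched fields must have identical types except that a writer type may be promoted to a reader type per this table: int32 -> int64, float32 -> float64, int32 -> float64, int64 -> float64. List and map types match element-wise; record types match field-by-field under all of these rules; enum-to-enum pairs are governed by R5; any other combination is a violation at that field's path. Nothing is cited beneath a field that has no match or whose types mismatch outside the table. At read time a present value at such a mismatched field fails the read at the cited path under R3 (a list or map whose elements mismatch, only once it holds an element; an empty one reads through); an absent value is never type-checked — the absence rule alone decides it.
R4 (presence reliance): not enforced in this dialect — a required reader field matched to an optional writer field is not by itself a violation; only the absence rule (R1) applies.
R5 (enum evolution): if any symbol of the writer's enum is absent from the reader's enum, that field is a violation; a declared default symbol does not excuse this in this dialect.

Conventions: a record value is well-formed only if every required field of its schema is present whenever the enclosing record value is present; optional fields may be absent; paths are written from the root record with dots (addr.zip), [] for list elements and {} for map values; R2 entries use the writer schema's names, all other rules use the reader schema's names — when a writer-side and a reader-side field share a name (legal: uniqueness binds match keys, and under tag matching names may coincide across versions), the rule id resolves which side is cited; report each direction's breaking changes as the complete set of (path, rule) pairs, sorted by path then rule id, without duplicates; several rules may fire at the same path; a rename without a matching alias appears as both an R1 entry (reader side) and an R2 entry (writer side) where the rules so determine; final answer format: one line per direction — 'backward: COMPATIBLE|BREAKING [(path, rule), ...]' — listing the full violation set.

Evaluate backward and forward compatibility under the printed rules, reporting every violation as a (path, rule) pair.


backward: COMPATIBLE []; forward: BREAKING [(tier, R1)]

in Ticket below, arrows point writer -> reader
backward pass over Ticket, reader schema v2, writer schema v1:
  Channel -> Channel, writer required: tier aligns to tier
  list<float64> -> list<float64>, writer required: tags aligns to tags
  Geo -> Geo, writer optional: contact aligns to contact
  bool -> bool, writer optional: archived aligns to archived
  string -> string, writer optional: owner aligns to owner
  int64 -> int64, writer required: contact.age aligns to contact.age
  float32 -> float32, writer optional: contact.factor aligns to contact.factor
  bool -> bool, writer optional: contact.active aligns to contact.active
  contact.latitude: no writer-side match
  float64 -> float64, writer required: contact.score aligns to contact.score
  => backward verdict for Ticket: COMPATIBLE, no violations
forward pass over Ticket, reader schema v1, writer schema v2:
  Channel -> Channel, writer optional: tier aligns to tier
  list<float64> -> list<float64>, writer required: tags aligns to tags
  Geo -> Geo, writer optional: contact aligns to contact
  bool -> bool, writer optional: archived aligns to archived
  string -> string, writer optional: owner aligns to owner
  int64 -> int64, writer required: contact.age aligns to contact.age
  float32 -> float32, writer optional: contact.factor aligns to contact.factor
  bool -> bool, writer optional: contact.active aligns to contact.active
  float64 -> float64, writer required: contact.score aligns to contact.score
  leftover writer field: contact.latitude
  breaking: (tier, R1)
  forward on Ticket therefore BREAKING (1)


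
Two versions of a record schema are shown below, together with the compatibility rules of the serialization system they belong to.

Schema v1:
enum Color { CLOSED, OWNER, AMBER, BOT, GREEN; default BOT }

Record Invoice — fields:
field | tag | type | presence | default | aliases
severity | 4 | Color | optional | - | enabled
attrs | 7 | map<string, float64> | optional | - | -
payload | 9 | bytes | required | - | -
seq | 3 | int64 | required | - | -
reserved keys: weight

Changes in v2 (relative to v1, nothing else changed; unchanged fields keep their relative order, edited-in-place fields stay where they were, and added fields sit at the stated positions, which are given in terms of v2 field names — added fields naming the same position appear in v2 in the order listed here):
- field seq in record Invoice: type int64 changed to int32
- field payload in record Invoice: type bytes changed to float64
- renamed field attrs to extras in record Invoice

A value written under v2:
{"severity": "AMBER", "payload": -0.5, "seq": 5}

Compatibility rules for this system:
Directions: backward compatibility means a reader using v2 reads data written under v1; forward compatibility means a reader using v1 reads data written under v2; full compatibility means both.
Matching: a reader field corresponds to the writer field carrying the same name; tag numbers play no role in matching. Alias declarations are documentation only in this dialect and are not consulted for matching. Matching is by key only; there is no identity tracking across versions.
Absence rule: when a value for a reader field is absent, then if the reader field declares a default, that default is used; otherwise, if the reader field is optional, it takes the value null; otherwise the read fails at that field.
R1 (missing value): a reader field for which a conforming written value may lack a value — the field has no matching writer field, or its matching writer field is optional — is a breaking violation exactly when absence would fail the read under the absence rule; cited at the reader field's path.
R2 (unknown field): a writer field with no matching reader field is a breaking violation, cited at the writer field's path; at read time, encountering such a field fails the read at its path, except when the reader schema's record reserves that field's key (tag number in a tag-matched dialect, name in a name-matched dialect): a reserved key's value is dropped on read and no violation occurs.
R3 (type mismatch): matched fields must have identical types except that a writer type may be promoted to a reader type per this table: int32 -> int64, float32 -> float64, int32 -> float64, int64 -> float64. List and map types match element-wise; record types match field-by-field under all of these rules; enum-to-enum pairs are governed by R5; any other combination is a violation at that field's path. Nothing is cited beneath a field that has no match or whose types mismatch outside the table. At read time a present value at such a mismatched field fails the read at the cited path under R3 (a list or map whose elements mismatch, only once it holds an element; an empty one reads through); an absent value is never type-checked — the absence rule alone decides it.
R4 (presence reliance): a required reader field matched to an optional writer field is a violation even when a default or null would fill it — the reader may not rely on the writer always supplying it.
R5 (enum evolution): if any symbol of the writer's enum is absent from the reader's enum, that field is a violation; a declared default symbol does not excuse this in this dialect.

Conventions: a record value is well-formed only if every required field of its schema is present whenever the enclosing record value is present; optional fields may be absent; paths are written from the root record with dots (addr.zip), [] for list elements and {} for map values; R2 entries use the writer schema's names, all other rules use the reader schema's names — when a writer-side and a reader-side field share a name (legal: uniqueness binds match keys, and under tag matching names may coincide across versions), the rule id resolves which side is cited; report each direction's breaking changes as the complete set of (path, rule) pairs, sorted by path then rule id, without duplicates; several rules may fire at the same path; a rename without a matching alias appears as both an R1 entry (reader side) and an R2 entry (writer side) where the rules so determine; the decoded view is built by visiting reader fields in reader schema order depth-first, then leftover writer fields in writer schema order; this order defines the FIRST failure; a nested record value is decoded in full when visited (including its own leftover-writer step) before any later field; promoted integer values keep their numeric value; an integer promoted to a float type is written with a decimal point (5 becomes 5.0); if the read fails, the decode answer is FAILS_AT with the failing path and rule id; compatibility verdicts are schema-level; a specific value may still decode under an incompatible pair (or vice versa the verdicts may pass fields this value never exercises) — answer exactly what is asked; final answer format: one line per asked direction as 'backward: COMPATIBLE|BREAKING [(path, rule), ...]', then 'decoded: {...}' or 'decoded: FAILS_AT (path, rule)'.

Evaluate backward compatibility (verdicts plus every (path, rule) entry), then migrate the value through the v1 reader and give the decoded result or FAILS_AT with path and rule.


the writer's type comes first in each Invoice pair
backward pass over Invoice, reader schema v2, writer schema v1:
  severity: paired with writer severity (Color -> Color; writer optional)
  extras has no writer counterpart
  payload: paired with writer payload (bytes -> float64; writer required)
  seq: paired with writer seq (int64 -> int32; writer required)
  writer attrs: unknown to reader
  rule R2 violated at attrs
  rule R3 violated at payload
  rule R3 violated at seq
  => backward: BREAKING (3)
decode walk for Invoice under reader schema v1:
  severity := "AMBER"
  attrs := null (missing; optional => null)
  read fails at payload under R3
  => FAILS_AT (payload, R3)

backward: BREAKING [(attrs, R2), (payload, R3), (seq, R3)]; decoded: FAILS_AT (payload, R3)
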